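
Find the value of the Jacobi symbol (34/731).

Pull out 2: since 731 ≡ 3 (mod 8), (2/731) = -1.
Reciprocity: 17 ≡ 1 and 731 ≡ 3 (mod 4), so (17/731) = +(731/17).
Reduce top mod 17: now compute (0/17).
Top reduces to 0: gcd > 1, so the symbol is 0.

0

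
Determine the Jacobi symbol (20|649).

1

Pull out 2^2: since 649 ≡ 1 (mod 8), (2/649) = +1, so (2/649)^2 = +1.
Reciprocity: 5 ≡ 1 and 649 ≡ 1 (mod 4), so (5/649) = +(649/5).
Reduce top mod 5: now compute (4/5).
Pull out 2^2: since 5 ≡ 5 (mod 8), (2/5) = -1, so (2/5)^2 = +1.
Reached (1/5) = 1. Collecting the sign flips along the way, the symbol is +1.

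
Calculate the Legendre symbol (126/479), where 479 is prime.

1

Euler's criterion: (126/479) ≡ 126^239 (mod 479).
126^2 ≡ 69 (mod 479)
126^4 ≡ 450 (mod 479)
126^8 ≡ 362 (mod 479)
126^16 ≡ 277 (mod 479)
126^32 ≡ 89 (mod 479)
126^64 ≡ 257 (mod 479)
126^128 ≡ 426 (mod 479)
126^239 = 126^(128+64+32+8+4+2+1) ≡ 1 (mod 479).
Result is 1, so (126/479) = 1.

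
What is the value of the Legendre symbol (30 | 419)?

Pull out 2: since 419 ≡ 3 (mod 8), (2/419) = -1.
Reciprocity: 15 ≡ 3 and 419 ≡ 3 (mod 4), so (15/419) = −(419/15).
Reduce top mod 15: now compute (14/15).
Pull out 2: since 15 ≡ 7 (mod 8), (2/15) = +1.
Reciprocity: 7 ≡ 3 and 15 ≡ 3 (mod 4), so (7/15) = −(15/7).
Reduce top mod 7: now compute (1/7).
Reached (1/7) = 1. Collecting the sign flips along the way, the symbol is -1.

-1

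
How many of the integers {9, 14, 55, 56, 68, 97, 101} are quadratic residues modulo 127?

2

(9/127) = +1 → QR.
(14/127) = -1 → non-residue.
(55/127) = -1 → non-residue.
(56/127) = -1 → non-residue.
(68/127) = +1 → QR.
(97/127) = -1 → non-residue.
(101/127) = -1 → non-residue.
Total quadratic residues among the 7: 2.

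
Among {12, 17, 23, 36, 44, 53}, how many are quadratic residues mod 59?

(12/59) = +1 → QR.
(17/59) = +1 → QR.
(23/59) = -1 → non-residue.
(36/59) = +1 → QR.
(44/59) = -1 → non-residue.
(53/59) = +1 → QR.
Total quadratic residues among the 6: 4.

4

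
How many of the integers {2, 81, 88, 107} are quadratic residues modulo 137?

(2/137) = +1 → QR.
(81/137) = +1 → QR.
(88/137) = +1 → QR.
(107/137) = +1 → QR.
Total quadratic residues among the 4: 4.

4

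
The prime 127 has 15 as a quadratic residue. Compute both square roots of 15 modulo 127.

53, 74

Since 127 ≡ 3 (mod 4), a square root of 15 is 15^((127+1)/4) = 15^32 mod 127.
Repeated squaring: 15^2≡98, 15^4≡79, 15^8≡18, 15^16≡70, 15^32≡74 (mod 127).
15^32 = 15^(32) ≡ 74 (mod 127).
Check: 74² = 5476 ≡ 15 (mod 127). The two roots are 53 and 74.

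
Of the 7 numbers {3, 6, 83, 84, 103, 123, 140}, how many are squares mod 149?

(3/149) = -1 → non-residue.
(6/149) = +1 → QR.
(83/149) = -1 → non-residue.
(84/149) = -1 → non-residue.
(103/149) = +1 → QR.
(123/149) = +1 → QR.
(140/149) = +1 → QR.
Total quadratic residues among the 7: 4.

4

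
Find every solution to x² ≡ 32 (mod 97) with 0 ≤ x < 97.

41, 56

97 ≡ 1 (mod 4), so we find a root by search.
Trying successive values, 41² = 1681 ≡ 32 (mod 97). The other root is 97 − 41 = 56.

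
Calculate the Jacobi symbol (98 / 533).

-1

Pull out 2: since 533 ≡ 5 (mod 8), (2/533) = -1.
Reciprocity: 49 ≡ 1 and 533 ≡ 1 (mod 4), so (49/533) = +(533/49).
Reduce top mod 49: now compute (43/49).
Reciprocity: 43 ≡ 3 and 49 ≡ 1 (mod 4), so (43/49) = +(49/43).
Reduce top mod 43: now compute (6/43).
Pull out 2: since 43 ≡ 3 (mod 8), (2/43) = -1.
Reciprocity: 3 ≡ 3 and 43 ≡ 3 (mod 4), so (3/43) = −(43/3).
Reduce top mod 3: now compute (1/3).
Reached (1/3) = 1. Collecting the sign flips along the way, the symbol is -1.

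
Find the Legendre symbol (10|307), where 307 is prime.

Pull out 2: since 307 ≡ 3 (mod 8), (2/307) = -1.
Reciprocity: 5 ≡ 1 and 307 ≡ 3 (mod 4), so (5/307) = +(307/5).
Reduce top mod 5: now compute (2/5).
Pull out 2: since 5 ≡ 5 (mod 8), (2/5) = -1.
Reached (1/5) = 1. Collecting the sign flips along the way, the symbol is +1.

1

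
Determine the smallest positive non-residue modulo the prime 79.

3

(2/79) = +1, so 2 is a residue.
(3/79) = −1, so 3 is the smallest positive non-residue mod 79.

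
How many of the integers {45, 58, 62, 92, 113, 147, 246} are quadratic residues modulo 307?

(45/307) = -1 → non-residue.
(58/307) = +1 → QR.
(62/307) = +1 → QR.
(92/307) = -1 → non-residue.
(113/307) = +1 → QR.
(147/307) = -1 → non-residue.
(246/307) = +1 → QR.
Total quadratic residues among the 7: 4.

4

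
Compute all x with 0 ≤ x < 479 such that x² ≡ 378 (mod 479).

Since 479 ≡ 3 (mod 4), a square root of 378 is 378^((479+1)/4) = 378^120 mod 479.
Repeated squaring: 378^2≡142, 378^4≡46, 378^8≡200, 378^16≡243, 378^32≡132, 378^64≡180 (mod 479).
378^120 = 378^(64+32+16+8) ≡ 162 (mod 479).
Check: 162² = 26244 ≡ 378 (mod 479). The two roots are 162 and 317.

162, 317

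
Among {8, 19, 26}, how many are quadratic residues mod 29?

0

(8/29) = -1 → non-residue.
(19/29) = -1 → non-residue.
(26/29) = -1 → non-residue.
Total quadratic residues among the 3: 0.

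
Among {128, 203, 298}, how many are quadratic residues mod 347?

(128/347) = -1 → non-residue.
(203/347) = -1 → non-residue.
(298/347) = -1 → non-residue.
Total quadratic residues among the 3: 0.

0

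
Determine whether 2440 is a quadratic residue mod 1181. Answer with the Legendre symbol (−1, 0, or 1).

-1

Euler's criterion: (2440/1181) ≡ 78^590 (mod 1181).
78^2 ≡ 179 (mod 1181)
78^4 ≡ 154 (mod 1181)
78^8 ≡ 96 (mod 1181)
78^16 ≡ 949 (mod 1181)
78^32 ≡ 679 (mod 1181)
78^64 ≡ 451 (mod 1181)
78^128 ≡ 269 (mod 1181)
78^256 ≡ 320 (mod 1181)
78^512 ≡ 834 (mod 1181)
78^590 = 78^(512+64+8+4+2) ≡ 1180 (mod 1181).
Result is 1180 ≡ −1, so (2440/1181) = −1.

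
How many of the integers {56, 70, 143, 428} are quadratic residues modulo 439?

3

(56/439) = +1 → QR.
(70/439) = +1 → QR.
(143/439) = +1 → QR.
(428/439) = -1 → non-residue.
Total quadratic residues among the 4: 3.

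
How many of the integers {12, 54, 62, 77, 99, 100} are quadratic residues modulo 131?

5

(12/131) = +1 → QR.
(54/131) = -1 → non-residue.
(62/131) = +1 → QR.
(77/131) = +1 → QR.
(99/131) = +1 → QR.
(100/131) = +1 → QR.
Total quadratic residues among the 6: 5.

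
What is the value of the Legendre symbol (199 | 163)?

Euler's criterion: (199/163) ≡ 36^81 (mod 163).
36^2 ≡ 155 (mod 163)
36^4 ≡ 64 (mod 163)
36^8 ≡ 21 (mod 163)
36^16 ≡ 115 (mod 163)
36^32 ≡ 22 (mod 163)
36^64 ≡ 158 (mod 163)
36^81 = 36^(64+16+1) ≡ 1 (mod 163).
Result is 1, so (199/163) = 1.

1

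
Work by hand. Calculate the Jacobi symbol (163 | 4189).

-1

Reciprocity: 163 ≡ 3 and 4189 ≡ 1 (mod 4), so (163/4189) = +(4189/163).
Reduce top mod 163: now compute (114/163).
Pull out 2: since 163 ≡ 3 (mod 8), (2/163) = -1.
Reciprocity: 57 ≡ 1 and 163 ≡ 3 (mod 4), so (57/163) = +(163/57).
Reduce top mod 57: now compute (49/57).
Reciprocity: 49 ≡ 1 and 57 ≡ 1 (mod 4), so (49/57) = +(57/49).
Reduce top mod 49: now compute (8/49).
Pull out 2^3: since 49 ≡ 1 (mod 8), (2/49) = +1, so (2/49)^3 = +1.
Reached (1/49) = 1. Collecting the sign flips along the way, the symbol is -1.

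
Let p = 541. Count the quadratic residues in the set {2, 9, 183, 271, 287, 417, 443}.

3

(2/541) = -1 → non-residue.
(9/541) = +1 → QR.
(183/541) = -1 → non-residue.
(271/541) = -1 → non-residue.
(287/541) = +1 → QR.
(417/541) = +1 → QR.
(443/541) = -1 → non-residue.
Total quadratic residues among the 7: 3.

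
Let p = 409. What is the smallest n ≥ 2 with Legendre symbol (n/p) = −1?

(2/409) = +1, so 2 is a residue.
(3/409) = +1, so 3 is a residue.
(4/409) = +1, so 4 is a residue.
(5/409) = +1, so 5 is a residue.
(6/409) = +1, so 6 is a residue.
(7/409) = −1, so 7 is the smallest positive non-residue mod 409.

7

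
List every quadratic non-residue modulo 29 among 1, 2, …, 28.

2,3,8,10,11,12,14,15,17,18,19,21,26,27

Square k = 1,…,14 (k and 29−k give the same square):
1²=1, 2²=4, 3²=9, 4²=16, 5²=25, 6²≡7, 7²≡20, 8²≡6, 9²≡23, 10²≡13, 11²≡5, 12²≡28, 13²≡24, 14²≡22 (mod 29).
The residues are {1, 4, 5, 6, 7, 9, 13, 16, 20, 22, 23, 24, 25, 28}; the non-residues are the remaining 14 nonzero classes.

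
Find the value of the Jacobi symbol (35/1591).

-1

Reciprocity: 35 ≡ 3 and 1591 ≡ 3 (mod 4), so (35/1591) = −(1591/35).
Reduce top mod 35: now compute (16/35).
Pull out 2^4: since 35 ≡ 3 (mod 8), (2/35) = -1, so (2/35)^4 = +1.
Reached (1/35) = 1. Collecting the sign flips along the way, the symbol is -1.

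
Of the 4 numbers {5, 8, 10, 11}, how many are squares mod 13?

1

(5/13) = -1 → non-residue.
(8/13) = -1 → non-residue.
(10/13) = +1 → QR.
(11/13) = -1 → non-residue.
Total quadratic residues among the 4: 1.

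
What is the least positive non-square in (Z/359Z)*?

7

(2/359) = +1, so 2 is a residue.
(3/359) = +1, so 3 is a residue.
(4/359) = +1, so 4 is a residue.
(5/359) = +1, so 5 is a residue.
(6/359) = +1, so 6 is a residue.
(7/359) = −1, so 7 is the smallest positive non-residue mod 359.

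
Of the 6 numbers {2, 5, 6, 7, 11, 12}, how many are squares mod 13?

(2/13) = -1 → non-residue.
(5/13) = -1 → non-residue.
(6/13) = -1 → non-residue.
(7/13) = -1 → non-residue.
(11/13) = -1 → non-residue.
(12/13) = +1 → QR.
Total quadratic residues among the 6: 1.

1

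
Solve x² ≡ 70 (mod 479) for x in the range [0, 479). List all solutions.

Since 479 ≡ 3 (mod 4), a square root of 70 is 70^((479+1)/4) = 70^120 mod 479.
Repeated squaring: 70^2≡110, 70^4≡125, 70^8≡297, 70^16≡73, 70^32≡60, 70^64≡247 (mod 479).
70^120 = 70^(64+32+16+8) ≡ 178 (mod 479).
Check: 178² = 31684 ≡ 70 (mod 479). The two roots are 178 and 301.

178, 301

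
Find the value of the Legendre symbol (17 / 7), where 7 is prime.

First reduce: 17 ≡ 3 (mod 7).
Reciprocity: 3 ≡ 3 and 7 ≡ 3 (mod 4), so (3/7) = −(7/3).
Reduce top mod 3: now compute (1/3).
Reached (1/3) = 1. Collecting the sign flips along the way, the symbol is -1.

-1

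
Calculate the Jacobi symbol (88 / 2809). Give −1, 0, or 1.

1

Pull out 2^3: since 2809 ≡ 1 (mod 8), (2/2809) = +1, so (2/2809)^3 = +1.
Reciprocity: 11 ≡ 3 and 2809 ≡ 1 (mod 4), so (11/2809) = +(2809/11).
Reduce top mod 11: now compute (4/11).
Pull out 2^2: since 11 ≡ 3 (mod 8), (2/11) = -1, so (2/11)^2 = +1.
Reached (1/11) = 1. Collecting the sign flips along the way, the symbol is +1.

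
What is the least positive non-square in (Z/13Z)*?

2

(2/13) = −1, so 2 is the smallest positive non-residue mod 13.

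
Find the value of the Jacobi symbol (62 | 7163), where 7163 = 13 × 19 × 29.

Pull out 2: since 7163 ≡ 3 (mod 8), (2/7163) = -1.
Reciprocity: 31 ≡ 3 and 7163 ≡ 3 (mod 4), so (31/7163) = −(7163/31).
Reduce top mod 31: now compute (2/31).
Pull out 2: since 31 ≡ 7 (mod 8), (2/31) = +1.
Reached (1/31) = 1. Collecting the sign flips along the way, the symbol is +1.

1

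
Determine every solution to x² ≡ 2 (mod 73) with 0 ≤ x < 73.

32, 41

73 ≡ 1 (mod 4), so we find a root by search.
Trying successive values, 32² = 1024 ≡ 2 (mod 73). The other root is 73 − 32 = 41.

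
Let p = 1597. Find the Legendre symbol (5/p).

Reciprocity: 5 ≡ 1 and 1597 ≡ 1 (mod 4), so (5/1597) = +(1597/5).
Reduce top mod 5: now compute (2/5).
Pull out 2: since 5 ≡ 5 (mod 8), (2/5) = -1.
Reached (1/5) = 1. Collecting the sign flips along the way, the symbol is -1.

-1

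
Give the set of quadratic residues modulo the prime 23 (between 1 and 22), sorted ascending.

1,2,3,4,6,8,9,12,13,16,18

Square k = 1,…,11 (k and 23−k give the same square):
1²=1, 2²=4, 3²=9, 4²=16, 5²≡2, 6²≡13, 7²≡3, 8²≡18, 9²≡12, 10²≡8, 11²≡6 (mod 23).
So the quadratic residues mod 23 are {1, 2, 3, 4, 6, 8, 9, 12, 13, 16, 18}.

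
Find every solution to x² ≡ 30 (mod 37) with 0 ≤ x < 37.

37 ≡ 1 (mod 4), so we find a root by search.
Trying successive values, 17² = 289 ≡ 30 (mod 37). The other root is 37 − 17 = 20.

17, 20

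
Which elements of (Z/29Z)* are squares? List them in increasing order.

1, 4, 5, 6, 7, 9, 13, 16, 20, 22, 23, 24, 25, 28

Square k = 1,…,14 (k and 29−k give the same square):
1²=1, 2²=4, 3²=9, 4²=16, 5²=25, 6²≡7, 7²≡20, 8²≡6, 9²≡23, 10²≡13, 11²≡5, 12²≡28, 13²≡24, 14²≡22 (mod 29).
So the quadratic residues mod 29 are {1, 4, 5, 6, 7, 9, 13, 16, 20, 22, 23, 24, 25, 28}.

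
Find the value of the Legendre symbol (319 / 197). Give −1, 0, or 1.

-1

First reduce: 319 ≡ 122 (mod 197).
Pull out 2: since 197 ≡ 5 (mod 8), (2/197) = -1.
Reciprocity: 61 ≡ 1 and 197 ≡ 1 (mod 4), so (61/197) = +(197/61).
Reduce top mod 61: now compute (14/61).
Pull out 2: since 61 ≡ 5 (mod 8), (2/61) = -1.
Reciprocity: 7 ≡ 3 and 61 ≡ 1 (mod 4), so (7/61) = +(61/7).
Reduce top mod 7: now compute (5/7).
Reciprocity: 5 ≡ 1 and 7 ≡ 3 (mod 4), so (5/7) = +(7/5).
Reduce top mod 5: now compute (2/5).
Pull out 2: since 5 ≡ 5 (mod 8), (2/5) = -1.
Reached (1/5) = 1. Collecting the sign flips along the way, the symbol is -1.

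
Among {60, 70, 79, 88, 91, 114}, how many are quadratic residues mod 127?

(60/127) = +1 → QR.
(70/127) = +1 → QR.
(79/127) = +1 → QR.
(88/127) = +1 → QR.
(91/127) = -1 → non-residue.
(114/127) = -1 → non-residue.
Total quadratic residues among the 6: 4.

4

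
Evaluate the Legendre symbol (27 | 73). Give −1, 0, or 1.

1

Reciprocity: 27 ≡ 3 and 73 ≡ 1 (mod 4), so (27/73) = +(73/27).
Reduce top mod 27: now compute (19/27).
Reciprocity: 19 ≡ 3 and 27 ≡ 3 (mod 4), so (19/27) = −(27/19).
Reduce top mod 19: now compute (8/19).
Pull out 2^3: since 19 ≡ 3 (mod 8), (2/19) = -1, so (2/19)^3 = -1.
Reached (1/19) = 1. Collecting the sign flips along the way, the symbol is +1.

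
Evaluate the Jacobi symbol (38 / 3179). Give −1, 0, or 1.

1

Pull out 2: since 3179 ≡ 3 (mod 8), (2/3179) = -1.
Reciprocity: 19 ≡ 3 and 3179 ≡ 3 (mod 4), so (19/3179) = −(3179/19).
Reduce top mod 19: now compute (6/19).
Pull out 2: since 19 ≡ 3 (mod 8), (2/19) = -1.
Reciprocity: 3 ≡ 3 and 19 ≡ 3 (mod 4), so (3/19) = −(19/3).
Reduce top mod 3: now compute (1/3).
Reached (1/3) = 1. Collecting the sign flips along the way, the symbol is +1.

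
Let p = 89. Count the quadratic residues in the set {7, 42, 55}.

2

(7/89) = -1 → non-residue.
(42/89) = +1 → QR.
(55/89) = +1 → QR.
Total quadratic residues among the 3: 2.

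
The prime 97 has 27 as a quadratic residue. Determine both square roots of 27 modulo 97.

97 ≡ 1 (mod 4), so we find a root by search.
Trying successive values, 30² = 900 ≡ 27 (mod 97). The other root is 97 − 30 = 67.

30, 67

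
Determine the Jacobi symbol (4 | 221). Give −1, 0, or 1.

Pull out 2^2: since 221 ≡ 5 (mod 8), (2/221) = -1, so (2/221)^2 = +1.
Reached (1/221) = 1. Collecting the sign flips along the way, the symbol is +1.

1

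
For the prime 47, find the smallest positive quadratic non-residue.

(2/47) = +1, so 2 is a residue.
(3/47) = +1, so 3 is a residue.
(4/47) = +1, so 4 is a residue.
(5/47) = −1, so 5 is the smallest positive non-residue mod 47.

5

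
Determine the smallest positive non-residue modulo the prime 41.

(2/41) = +1, so 2 is a residue.
(3/41) = −1, so 3 is the smallest positive non-residue mod 41.

3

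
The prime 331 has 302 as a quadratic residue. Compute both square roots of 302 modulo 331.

77, 254

Since 331 ≡ 3 (mod 4), a square root of 302 is 302^((331+1)/4) = 302^83 mod 331.
Repeated squaring: 302^2≡179, 302^4≡265, 302^8≡53, 302^16≡161, 302^32≡103, 302^64≡17 (mod 331).
302^83 = 302^(64+16+2+1) ≡ 77 (mod 331).
Check: 77² = 5929 ≡ 302 (mod 331). The two roots are 77 and 254.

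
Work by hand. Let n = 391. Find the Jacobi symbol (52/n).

1

Pull out 2^2: since 391 ≡ 7 (mod 8), (2/391) = +1, so (2/391)^2 = +1.
Reciprocity: 13 ≡ 1 and 391 ≡ 3 (mod 4), so (13/391) = +(391/13).
Reduce top mod 13: now compute (1/13).
Reached (1/13) = 1. Collecting the sign flips along the way, the symbol is +1.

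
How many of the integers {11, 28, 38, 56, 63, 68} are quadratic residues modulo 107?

2

(11/107) = +1 → QR.
(28/107) = -1 → non-residue.
(38/107) = -1 → non-residue.
(56/107) = +1 → QR.
(63/107) = -1 → non-residue.
(68/107) = -1 → non-residue.
Total quadratic residues among the 6: 2.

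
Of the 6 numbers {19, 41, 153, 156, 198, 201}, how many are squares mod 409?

2

(19/409) = -1 → non-residue.
(41/409) = +1 → QR.
(153/409) = +1 → QR.
(156/409) = -1 → non-residue.
(198/409) = -1 → non-residue.
(201/409) = -1 → non-residue.
Total quadratic residues among the 6: 2.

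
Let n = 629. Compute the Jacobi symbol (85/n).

0

Reciprocity: 85 ≡ 1 and 629 ≡ 1 (mod 4), so (85/629) = +(629/85).
Reduce top mod 85: now compute (34/85).
Pull out 2: since 85 ≡ 5 (mod 8), (2/85) = -1.
Reciprocity: 17 ≡ 1 and 85 ≡ 1 (mod 4), so (17/85) = +(85/17).
Reduce top mod 17: now compute (0/17).
Top reduces to 0: gcd > 1, so the symbol is 0.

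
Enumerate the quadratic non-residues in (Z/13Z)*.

Square k = 1,…,6 (k and 13−k give the same square):
1²=1, 2²=4, 3²=9, 4²≡3, 5²≡12, 6²≡10 (mod 13).
The residues are {1, 3, 4, 9, 10, 12}; the non-residues are the remaining 6 nonzero classes.

2 5 6 7 8 11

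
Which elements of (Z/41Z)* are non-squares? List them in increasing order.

3, 6, 7, 11, 12, 13, 14, 15, 17, 19, 22, 24, 26, 27, 28, 29, 30, 34, 35, 38

Square k = 1,…,20 (k and 41−k give the same square):
1²=1, 2²=4, 3²=9, 4²=16, 5²=25, 6²=36, 7²≡8, 8²≡23, 9²≡40, 10²≡18, 11²≡39, 12²≡21, 13²≡5, 14²≡32, 15²≡20, 16²≡10, 17²≡2, 18²≡37, 19²≡33, 20²≡31 (mod 41).
The residues are {1, 2, 4, 5, 8, 9, 10, 16, 18, 20, 21, 23, 25, 31, 32, 33, 36, 37, 39, 40}; the non-residues are the remaining 20 nonzero classes.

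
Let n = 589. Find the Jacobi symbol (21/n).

Reciprocity: 21 ≡ 1 and 589 ≡ 1 (mod 4), so (21/589) = +(589/21).
Reduce top mod 21: now compute (1/21).
Reached (1/21) = 1. Collecting the sign flips along the way, the symbol is +1.

1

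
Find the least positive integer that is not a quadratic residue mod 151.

(2/151) = +1, so 2 is a residue.
(3/151) = −1, so 3 is the smallest positive non-residue mod 151.

3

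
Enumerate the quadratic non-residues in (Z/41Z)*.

Square k = 1,…,20 (k and 41−k give the same square):
1²=1, 2²=4, 3²=9, 4²=16, 5²=25, 6²=36, 7²≡8, 8²≡23, 9²≡40, 10²≡18, 11²≡39, 12²≡21, 13²≡5, 14²≡32, 15²≡20, 16²≡10, 17²≡2, 18²≡37, 19²≡33, 20²≡31 (mod 41).
The residues are {1, 2, 4, 5, 8, 9, 10, 16, 18, 20, 21, 23, 25, 31, 32, 33, 36, 37, 39, 40}; the non-residues are the remaining 20 nonzero classes.

3 6 7 11 12 13 14 15 17 19 22 24 26 27 28 29 30 34 35 38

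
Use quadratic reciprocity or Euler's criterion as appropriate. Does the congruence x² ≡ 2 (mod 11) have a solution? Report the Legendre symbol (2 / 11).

Pull out 2: since 11 ≡ 3 (mod 8), (2/11) = -1.
Reached (1/11) = 1. Collecting the sign flips along the way, the symbol is -1.

-1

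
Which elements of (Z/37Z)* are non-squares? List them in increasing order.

Square k = 1,…,18 (k and 37−k give the same square):
1²=1, 2²=4, 3²=9, 4²=16, 5²=25, 6²=36, 7²≡12, 8²≡27, 9²≡7, 10²≡26, 11²≡10, 12²≡33, 13²≡21, 14²≡11, 15²≡3, 16²≡34, 17²≡30, 18²≡28 (mod 37).
The residues are {1, 3, 4, 7, 9, 10, 11, 12, 16, 21, 25, 26, 27, 28, 30, 33, 34, 36}; the non-residues are the remaining 18 nonzero classes.

2,5,6,8,13,14,15,17,18,19,20,22,23,24,29,31,32,35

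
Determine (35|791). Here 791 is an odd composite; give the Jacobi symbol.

0

Reciprocity: 35 ≡ 3 and 791 ≡ 3 (mod 4), so (35/791) = −(791/35).
Reduce top mod 35: now compute (21/35).
Reciprocity: 21 ≡ 1 and 35 ≡ 3 (mod 4), so (21/35) = +(35/21).
Reduce top mod 21: now compute (14/21).
Pull out 2: since 21 ≡ 5 (mod 8), (2/21) = -1.
Reciprocity: 7 ≡ 3 and 21 ≡ 1 (mod 4), so (7/21) = +(21/7).
Reduce top mod 7: now compute (0/7).
Top reduces to 0: gcd > 1, so the symbol is 0.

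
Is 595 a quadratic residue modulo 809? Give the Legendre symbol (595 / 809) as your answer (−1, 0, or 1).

-1

Reciprocity: 595 ≡ 3 and 809 ≡ 1 (mod 4), so (595/809) = +(809/595).
Reduce top mod 595: now compute (214/595).
Pull out 2: since 595 ≡ 3 (mod 8), (2/595) = -1.
Reciprocity: 107 ≡ 3 and 595 ≡ 3 (mod 4), so (107/595) = −(595/107).
Reduce top mod 107: now compute (60/107).
Pull out 2^2: since 107 ≡ 3 (mod 8), (2/107) = -1, so (2/107)^2 = +1.
Reciprocity: 15 ≡ 3 and 107 ≡ 3 (mod 4), so (15/107) = −(107/15).
Reduce top mod 15: now compute (2/15).
Pull out 2: since 15 ≡ 7 (mod 8), (2/15) = +1.
Reached (1/15) = 1. Collecting the sign flips along the way, the symbol is -1.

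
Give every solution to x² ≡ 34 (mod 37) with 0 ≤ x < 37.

37 ≡ 1 (mod 4), so we find a root by search.
Trying successive values, 16² = 256 ≡ 34 (mod 37). The other root is 37 − 16 = 21.

16, 21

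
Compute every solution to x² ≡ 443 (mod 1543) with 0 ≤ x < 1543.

Since 1543 ≡ 3 (mod 4), a square root of 443 is 443^((1543+1)/4) = 443^386 mod 1543.
Repeated squaring: 443^2≡288, 443^4≡1165, 443^8≡928, 443^16≡190, 443^32≡611, 443^64≡1458, 443^128≡1053, 443^256≡935 (mod 1543).
443^386 = 443^(256+128+2) ≡ 902 (mod 1543).
Check: 902² = 813604 ≡ 443 (mod 1543). The two roots are 641 and 902.

641, 902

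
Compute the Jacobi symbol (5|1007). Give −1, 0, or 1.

-1

Reciprocity: 5 ≡ 1 and 1007 ≡ 3 (mod 4), so (5/1007) = +(1007/5).
Reduce top mod 5: now compute (2/5).
Pull out 2: since 5 ≡ 5 (mod 8), (2/5) = -1.
Reached (1/5) = 1. Collecting the sign flips along the way, the symbol is -1.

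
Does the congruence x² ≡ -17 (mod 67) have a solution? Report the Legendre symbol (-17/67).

Euler's criterion: (-17/67) ≡ 50^33 (mod 67).
50^2 ≡ 21 (mod 67)
50^4 ≡ 39 (mod 67)
50^8 ≡ 47 (mod 67)
50^16 ≡ 65 (mod 67)
50^32 ≡ 4 (mod 67)
50^33 = 50^(32+1) ≡ 66 (mod 67).
Result is 66 ≡ −1, so (-17/67) = −1.

-1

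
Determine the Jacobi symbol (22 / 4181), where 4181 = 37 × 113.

-1

Pull out 2: since 4181 ≡ 5 (mod 8), (2/4181) = -1.
Reciprocity: 11 ≡ 3 and 4181 ≡ 1 (mod 4), so (11/4181) = +(4181/11).
Reduce top mod 11: now compute (1/11).
Reached (1/11) = 1. Collecting the sign flips along the way, the symbol is -1.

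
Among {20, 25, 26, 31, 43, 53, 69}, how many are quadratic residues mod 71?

3

(20/71) = +1 → QR.
(25/71) = +1 → QR.
(26/71) = -1 → non-residue.
(31/71) = -1 → non-residue.
(43/71) = +1 → QR.
(53/71) = -1 → non-residue.
(69/71) = -1 → non-residue.
Total quadratic residues among the 7: 3.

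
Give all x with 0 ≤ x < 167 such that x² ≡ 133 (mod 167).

Since 167 ≡ 3 (mod 4), a square root of 133 is 133^((167+1)/4) = 133^42 mod 167.
Repeated squaring: 133^2≡154, 133^4≡2, 133^8≡4, 133^16≡16, 133^32≡89 (mod 167).
133^42 = 133^(32+8+2) ≡ 48 (mod 167).
Check: 48² = 2304 ≡ 133 (mod 167). The two roots are 48 and 119.

48, 119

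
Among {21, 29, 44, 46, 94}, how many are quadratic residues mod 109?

4

(21/109) = +1 → QR.
(29/109) = +1 → QR.
(44/109) = -1 → non-residue.
(46/109) = +1 → QR.
(94/109) = +1 → QR.
Total quadratic residues among the 5: 4.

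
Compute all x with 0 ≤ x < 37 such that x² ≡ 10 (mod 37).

11, 26

37 ≡ 1 (mod 4), so we find a root by search.
Trying successive values, 11² = 121 ≡ 10 (mod 37). The other root is 37 − 11 = 26.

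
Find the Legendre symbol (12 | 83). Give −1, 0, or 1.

1

Pull out 2^2: since 83 ≡ 3 (mod 8), (2/83) = -1, so (2/83)^2 = +1.
Reciprocity: 3 ≡ 3 and 83 ≡ 3 (mod 4), so (3/83) = −(83/3).
Reduce top mod 3: now compute (2/3).
Pull out 2: since 3 ≡ 3 (mod 8), (2/3) = -1.
Reached (1/3) = 1. Collecting the sign flips along the way, the symbol is +1.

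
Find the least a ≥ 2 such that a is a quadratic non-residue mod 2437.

(2/2437) = −1, so 2 is the smallest positive non-residue mod 2437.

2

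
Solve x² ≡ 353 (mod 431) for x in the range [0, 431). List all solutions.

Since 431 ≡ 3 (mod 4), a square root of 353 is 353^((431+1)/4) = 353^108 mod 431.
Repeated squaring: 353^2≡50, 353^4≡345, 353^8≡69, 353^16≡20, 353^32≡400, 353^64≡99 (mod 431).
353^108 = 353^(64+32+8+4) ≡ 403 (mod 431).
Check: 403² = 162409 ≡ 353 (mod 431). The two roots are 28 and 403.

28, 403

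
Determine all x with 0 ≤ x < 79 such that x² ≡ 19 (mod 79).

16, 63

Since 79 ≡ 3 (mod 4), a square root of 19 is 19^((79+1)/4) = 19^20 mod 79.
Repeated squaring: 19^2≡45, 19^4≡50, 19^8≡51, 19^16≡73 (mod 79).
19^20 = 19^(16+4) ≡ 16 (mod 79).
Check: 16² = 256 ≡ 19 (mod 79). The two roots are 16 and 63.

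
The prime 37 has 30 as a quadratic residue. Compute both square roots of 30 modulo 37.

37 ≡ 1 (mod 4), so we find a root by search.
Trying successive values, 17² = 289 ≡ 30 (mod 37). The other root is 37 − 17 = 20.

17, 20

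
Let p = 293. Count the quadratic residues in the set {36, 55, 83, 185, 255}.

4

(36/293) = +1 → QR.
(55/293) = +1 → QR.
(83/293) = +1 → QR.
(185/293) = -1 → non-residue.
(255/293) = +1 → QR.
Total quadratic residues among the 5: 4.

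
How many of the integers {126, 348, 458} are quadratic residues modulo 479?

(126/479) = +1 → QR.
(348/479) = -1 → non-residue.
(458/479) = -1 → non-residue.
Total quadratic residues among the 3: 1.

1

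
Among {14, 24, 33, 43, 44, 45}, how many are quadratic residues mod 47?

(14/47) = +1 → QR.
(24/47) = +1 → QR.
(33/47) = -1 → non-residue.
(43/47) = -1 → non-residue.
(44/47) = -1 → non-residue.
(45/47) = -1 → non-residue.
Total quadratic residues among the 6: 2.

2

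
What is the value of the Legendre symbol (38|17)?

Euler's criterion: (38/17) ≡ 4^8 (mod 17).
4^2 ≡ 16 (mod 17)
4^4 ≡ 1 (mod 17)
4^8 ≡ 1 (mod 17)
4^8 = 4^(8) ≡ 1 (mod 17).
Result is 1, so (38/17) = 1.

1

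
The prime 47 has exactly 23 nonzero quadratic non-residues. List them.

5, 10, 11, 13, 15, 19, 20, 22, 23, 26, 29, 30, 31, 33, 35, 38, 39, 40, 41, 43, 44, 45, 46

Square k = 1,…,23 (k and 47−k give the same square):
1²=1, 2²=4, 3²=9, 4²=16, 5²=25, 6²=36, 7²≡2, 8²≡17, 9²≡34, 10²≡6, 11²≡27, 12²≡3, 13²≡28, 14²≡8, 15²≡37, 16²≡21, 17²≡7, 18²≡42, 19²≡32, 20²≡24, 21²≡18, 22²≡14, 23²≡12 (mod 47).
The residues are {1, 2, 3, 4, 6, 7, 8, 9, 12, 14, 16, 17, 18, 21, 24, 25, 27, 28, 32, 34, 36, 37, 42}; the non-residues are the remaining 23 nonzero classes.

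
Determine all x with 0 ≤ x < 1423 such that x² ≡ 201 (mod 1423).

Since 1423 ≡ 3 (mod 4), a square root of 201 is 201^((1423+1)/4) = 201^356 mod 1423.
Repeated squaring: 201^2≡557, 201^4≡35, 201^8≡1225, 201^16≡783, 201^32≡1199, 201^64≡371, 201^128≡1033, 201^256≡1262 (mod 1423).
201^356 = 201^(256+64+32+4) ≡ 239 (mod 1423).
Check: 239² = 57121 ≡ 201 (mod 1423). The two roots are 239 and 1184.

239, 1184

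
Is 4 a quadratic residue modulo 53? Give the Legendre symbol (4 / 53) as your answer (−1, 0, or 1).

Euler's criterion: (4/53) ≡ 4^26 (mod 53).
4^2 ≡ 16 (mod 53)
4^4 ≡ 44 (mod 53)
4^8 ≡ 28 (mod 53)
4^16 ≡ 42 (mod 53)
4^26 = 4^(16+8+2) ≡ 1 (mod 53).
Result is 1, so (4/53) = 1.

1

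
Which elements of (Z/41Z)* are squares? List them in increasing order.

1,2,4,5,8,9,10,16,18,20,21,23,25,31,32,33,36,37,39,40

Square k = 1,…,20 (k and 41−k give the same square):
1²=1, 2²=4, 3²=9, 4²=16, 5²=25, 6²=36, 7²≡8, 8²≡23, 9²≡40, 10²≡18, 11²≡39, 12²≡21, 13²≡5, 14²≡32, 15²≡20, 16²≡10, 17²≡2, 18²≡37, 19²≡33, 20²≡31 (mod 41).
So the quadratic residues mod 41 are {1, 2, 4, 5, 8, 9, 10, 16, 18, 20, 21, 23, 25, 31, 32, 33, 36, 37, 39, 40}.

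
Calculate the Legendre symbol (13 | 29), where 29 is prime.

1

Reciprocity: 13 ≡ 1 and 29 ≡ 1 (mod 4), so (13/29) = +(29/13).
Reduce top mod 13: now compute (3/13).
Reciprocity: 3 ≡ 3 and 13 ≡ 1 (mod 4), so (3/13) = +(13/3).
Reduce top mod 3: now compute (1/3).
Reached (1/3) = 1. Collecting the sign flips along the way, the symbol is +1.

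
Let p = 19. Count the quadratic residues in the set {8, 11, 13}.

1

(8/19) = -1 → non-residue.
(11/19) = +1 → QR.
(13/19) = -1 → non-residue.
Total quadratic residues among the 3: 1.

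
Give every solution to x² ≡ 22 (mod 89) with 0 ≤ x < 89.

17, 72

89 ≡ 1 (mod 4), so we find a root by search.
Trying successive values, 17² = 289 ≡ 22 (mod 89). The other root is 89 − 17 = 72.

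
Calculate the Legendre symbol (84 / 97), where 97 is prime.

-1

Pull out 2^2: since 97 ≡ 1 (mod 8), (2/97) = +1, so (2/97)^2 = +1.
Reciprocity: 21 ≡ 1 and 97 ≡ 1 (mod 4), so (21/97) = +(97/21).
Reduce top mod 21: now compute (13/21).
Reciprocity: 13 ≡ 1 and 21 ≡ 1 (mod 4), so (13/21) = +(21/13).
Reduce top mod 13: now compute (8/13).
Pull out 2^3: since 13 ≡ 5 (mod 8), (2/13) = -1, so (2/13)^3 = -1.
Reached (1/13) = 1. Collecting the sign flips along the way, the symbol is -1.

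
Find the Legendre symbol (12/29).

-1

Pull out 2^2: since 29 ≡ 5 (mod 8), (2/29) = -1, so (2/29)^2 = +1.
Reciprocity: 3 ≡ 3 and 29 ≡ 1 (mod 4), so (3/29) = +(29/3).
Reduce top mod 3: now compute (2/3).
Pull out 2: since 3 ≡ 3 (mod 8), (2/3) = -1.
Reached (1/3) = 1. Collecting the sign flips along the way, the symbol is -1.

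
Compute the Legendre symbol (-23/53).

First reduce: -23 ≡ 30 (mod 53).
Pull out 2: since 53 ≡ 5 (mod 8), (2/53) = -1.
Reciprocity: 15 ≡ 3 and 53 ≡ 1 (mod 4), so (15/53) = +(53/15).
Reduce top mod 15: now compute (8/15).
Pull out 2^3: since 15 ≡ 7 (mod 8), (2/15) = +1, so (2/15)^3 = +1.
Reached (1/15) = 1. Collecting the sign flips along the way, the symbol is -1.

-1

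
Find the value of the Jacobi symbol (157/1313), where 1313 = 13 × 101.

1

Reciprocity: 157 ≡ 1 and 1313 ≡ 1 (mod 4), so (157/1313) = +(1313/157).
Reduce top mod 157: now compute (57/157).
Reciprocity: 57 ≡ 1 and 157 ≡ 1 (mod 4), so (57/157) = +(157/57).
Reduce top mod 57: now compute (43/57).
Reciprocity: 43 ≡ 3 and 57 ≡ 1 (mod 4), so (43/57) = +(57/43).
Reduce top mod 43: now compute (14/43).
Pull out 2: since 43 ≡ 3 (mod 8), (2/43) = -1.
Reciprocity: 7 ≡ 3 and 43 ≡ 3 (mod 4), so (7/43) = −(43/7).
Reduce top mod 7: now compute (1/7).
Reached (1/7) = 1. Collecting the sign flips along the way, the symbol is +1.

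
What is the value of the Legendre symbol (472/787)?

Pull out 2^3: since 787 ≡ 3 (mod 8), (2/787) = -1, so (2/787)^3 = -1.
Reciprocity: 59 ≡ 3 and 787 ≡ 3 (mod 4), so (59/787) = −(787/59).
Reduce top mod 59: now compute (20/59).
Pull out 2^2: since 59 ≡ 3 (mod 8), (2/59) = -1, so (2/59)^2 = +1.
Reciprocity: 5 ≡ 1 and 59 ≡ 3 (mod 4), so (5/59) = +(59/5).
Reduce top mod 5: now compute (4/5).
Pull out 2^2: since 5 ≡ 5 (mod 8), (2/5) = -1, so (2/5)^2 = +1.
Reached (1/5) = 1. Collecting the sign flips along the way, the symbol is +1.

1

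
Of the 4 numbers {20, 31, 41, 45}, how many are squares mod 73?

(20/73) = -1 → non-residue.
(31/73) = -1 → non-residue.
(41/73) = +1 → QR.
(45/73) = -1 → non-residue.
Total quadratic residues among the 4: 1.

1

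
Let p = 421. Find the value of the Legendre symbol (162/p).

Pull out 2: since 421 ≡ 5 (mod 8), (2/421) = -1.
Reciprocity: 81 ≡ 1 and 421 ≡ 1 (mod 4), so (81/421) = +(421/81).
Reduce top mod 81: now compute (16/81).
Pull out 2^4: since 81 ≡ 1 (mod 8), (2/81) = +1, so (2/81)^4 = +1.
Reached (1/81) = 1. Collecting the sign flips along the way, the symbol is -1.

-1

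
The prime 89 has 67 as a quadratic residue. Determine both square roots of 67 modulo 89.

89 ≡ 1 (mod 4), so we find a root by search.
Trying successive values, 44² = 1936 ≡ 67 (mod 89). The other root is 89 − 44 = 45.

44, 45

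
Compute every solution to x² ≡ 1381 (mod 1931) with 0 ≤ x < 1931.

Since 1931 ≡ 3 (mod 4), a square root of 1381 is 1381^((1931+1)/4) = 1381^483 mod 1931.
Repeated squaring: 1381^2≡1264, 1381^4≡759, 1381^8≡643, 1381^16≡215, 1381^32≡1812, 1381^64≡644, 1381^128≡1502, 1381^256≡596 (mod 1931).
1381^483 = 1381^(256+128+64+32+2+1) ≡ 441 (mod 1931).
Check: 441² = 194481 ≡ 1381 (mod 1931). The two roots are 441 and 1490.

441, 1490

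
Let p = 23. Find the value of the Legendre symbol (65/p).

-1

Euler's criterion: (65/23) ≡ 19^11 (mod 23).
19^2 ≡ 16 (mod 23)
19^4 ≡ 3 (mod 23)
19^8 ≡ 9 (mod 23)
19^11 = 19^(8+2+1) ≡ 22 (mod 23).
Result is 22 ≡ −1, so (65/23) = −1.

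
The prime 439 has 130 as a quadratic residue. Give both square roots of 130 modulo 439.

Since 439 ≡ 3 (mod 4), a square root of 130 is 130^((439+1)/4) = 130^110 mod 439.
Repeated squaring: 130^2≡218, 130^4≡112, 130^8≡252, 130^16≡288, 130^32≡412, 130^64≡290 (mod 439).
130^110 = 130^(64+32+8+4+2) ≡ 224 (mod 439).
Check: 224² = 50176 ≡ 130 (mod 439). The two roots are 215 and 224.

215, 224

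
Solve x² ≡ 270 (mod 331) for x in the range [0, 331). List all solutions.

Since 331 ≡ 3 (mod 4), a square root of 270 is 270^((331+1)/4) = 270^83 mod 331.
Repeated squaring: 270^2≡80, 270^4≡111, 270^8≡74, 270^16≡180, 270^32≡293, 270^64≡120 (mod 331).
270^83 = 270^(64+16+2+1) ≡ 274 (mod 331).
Check: 274² = 75076 ≡ 270 (mod 331). The two roots are 57 and 274.

57, 274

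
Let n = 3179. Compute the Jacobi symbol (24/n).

Pull out 2^3: since 3179 ≡ 3 (mod 8), (2/3179) = -1, so (2/3179)^3 = -1.
Reciprocity: 3 ≡ 3 and 3179 ≡ 3 (mod 4), so (3/3179) = −(3179/3).
Reduce top mod 3: now compute (2/3).
Pull out 2: since 3 ≡ 3 (mod 8), (2/3) = -1.
Reached (1/3) = 1. Collecting the sign flips along the way, the symbol is -1.

-1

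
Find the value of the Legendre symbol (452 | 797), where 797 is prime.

-1

Pull out 2^2: since 797 ≡ 5 (mod 8), (2/797) = -1, so (2/797)^2 = +1.
Reciprocity: 113 ≡ 1 and 797 ≡ 1 (mod 4), so (113/797) = +(797/113).
Reduce top mod 113: now compute (6/113).
Pull out 2: since 113 ≡ 1 (mod 8), (2/113) = +1.
Reciprocity: 3 ≡ 3 and 113 ≡ 1 (mod 4), so (3/113) = +(113/3).
Reduce top mod 3: now compute (2/3).
Pull out 2: since 3 ≡ 3 (mod 8), (2/3) = -1.
Reached (1/3) = 1. Collecting the sign flips along the way, the symbol is -1.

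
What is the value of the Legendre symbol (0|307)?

Top reduces to 0: gcd > 1, so the symbol is 0.

0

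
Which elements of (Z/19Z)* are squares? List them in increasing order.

Square k = 1,…,9 (k and 19−k give the same square):
1²=1, 2²=4, 3²=9, 4²=16, 5²≡6, 6²≡17, 7²≡11, 8²≡7, 9²≡5 (mod 19).
So the quadratic residues mod 19 are {1, 4, 5, 6, 7, 9, 11, 16, 17}.

1 4 5 6 7 9 11 16 17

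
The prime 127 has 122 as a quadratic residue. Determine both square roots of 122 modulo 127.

Since 127 ≡ 3 (mod 4), a square root of 122 is 122^((127+1)/4) = 122^32 mod 127.
Repeated squaring: 122^2≡25, 122^4≡117, 122^8≡100, 122^16≡94, 122^32≡73 (mod 127).
122^32 = 122^(32) ≡ 73 (mod 127).
Check: 73² = 5329 ≡ 122 (mod 127). The two roots are 54 and 73.

54, 73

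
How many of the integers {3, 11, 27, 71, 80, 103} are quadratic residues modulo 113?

(3/113) = -1 → non-residue.
(11/113) = +1 → QR.
(27/113) = -1 → non-residue.
(71/113) = -1 → non-residue.
(80/113) = -1 → non-residue.
(103/113) = -1 → non-residue.
Total quadratic residues among the 6: 1.

1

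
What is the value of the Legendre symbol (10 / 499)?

Pull out 2: since 499 ≡ 3 (mod 8), (2/499) = -1.
Reciprocity: 5 ≡ 1 and 499 ≡ 3 (mod 4), so (5/499) = +(499/5).
Reduce top mod 5: now compute (4/5).
Pull out 2^2: since 5 ≡ 5 (mod 8), (2/5) = -1, so (2/5)^2 = +1.
Reached (1/5) = 1. Collecting the sign flips along the way, the symbol is -1.

-1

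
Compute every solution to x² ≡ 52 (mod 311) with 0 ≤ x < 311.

Since 311 ≡ 3 (mod 4), a square root of 52 is 52^((311+1)/4) = 52^78 mod 311.
Repeated squaring: 52^2≡216, 52^4≡6, 52^8≡36, 52^16≡52, 52^32≡216, 52^64≡6 (mod 311).
52^78 = 52^(64+8+4+2) ≡ 36 (mod 311).
Check: 36² = 1296 ≡ 52 (mod 311). The two roots are 36 and 275.

36, 275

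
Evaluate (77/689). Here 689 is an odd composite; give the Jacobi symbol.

1

Reciprocity: 77 ≡ 1 and 689 ≡ 1 (mod 4), so (77/689) = +(689/77).
Reduce top mod 77: now compute (73/77).
Reciprocity: 73 ≡ 1 and 77 ≡ 1 (mod 4), so (73/77) = +(77/73).
Reduce top mod 73: now compute (4/73).
Pull out 2^2: since 73 ≡ 1 (mod 8), (2/73) = +1, so (2/73)^2 = +1.
Reached (1/73) = 1. Collecting the sign flips along the way, the symbol is +1.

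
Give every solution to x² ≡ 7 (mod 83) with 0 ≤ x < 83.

Since 83 ≡ 3 (mod 4), a square root of 7 is 7^((83+1)/4) = 7^21 mod 83.
Repeated squaring: 7^2≡49, 7^4≡77, 7^8≡36, 7^16≡51 (mod 83).
7^21 = 7^(16+4+1) ≡ 16 (mod 83).
Check: 16² = 256 ≡ 7 (mod 83). The two roots are 16 and 67.

16, 67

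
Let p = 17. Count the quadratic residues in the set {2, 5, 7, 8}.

2

(2/17) = +1 → QR.
(5/17) = -1 → non-residue.
(7/17) = -1 → non-residue.
(8/17) = +1 → QR.
Total quadratic residues among the 4: 2.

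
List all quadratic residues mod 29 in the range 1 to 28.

1, 4, 5, 6, 7, 9, 13, 16, 20, 22, 23, 24, 25, 28

Square k = 1,…,14 (k and 29−k give the same square):
1²=1, 2²=4, 3²=9, 4²=16, 5²=25, 6²≡7, 7²≡20, 8²≡6, 9²≡23, 10²≡13, 11²≡5, 12²≡28, 13²≡24, 14²≡22 (mod 29).
So the quadratic residues mod 29 are {1, 4, 5, 6, 7, 9, 13, 16, 20, 22, 23, 24, 25, 28}.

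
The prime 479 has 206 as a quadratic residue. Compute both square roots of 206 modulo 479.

51, 428

Since 479 ≡ 3 (mod 4), a square root of 206 is 206^((479+1)/4) = 206^120 mod 479.
Repeated squaring: 206^2≡284, 206^4≡184, 206^8≡326, 206^16≡417, 206^32≡12, 206^64≡144 (mod 479).
206^120 = 206^(64+32+16+8) ≡ 428 (mod 479).
Check: 428² = 183184 ≡ 206 (mod 479). The two roots are 51 and 428.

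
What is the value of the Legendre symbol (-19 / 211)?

-1

First reduce: -19 ≡ 192 (mod 211).
Pull out 2^6: since 211 ≡ 3 (mod 8), (2/211) = -1, so (2/211)^6 = +1.
Reciprocity: 3 ≡ 3 and 211 ≡ 3 (mod 4), so (3/211) = −(211/3).
Reduce top mod 3: now compute (1/3).
Reached (1/3) = 1. Collecting the sign flips along the way, the symbol is -1.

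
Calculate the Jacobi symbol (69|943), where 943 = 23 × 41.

Reciprocity: 69 ≡ 1 and 943 ≡ 3 (mod 4), so (69/943) = +(943/69).
Reduce top mod 69: now compute (46/69).
Pull out 2: since 69 ≡ 5 (mod 8), (2/69) = -1.
Reciprocity: 23 ≡ 3 and 69 ≡ 1 (mod 4), so (23/69) = +(69/23).
Reduce top mod 23: now compute (0/23).
Top reduces to 0: gcd > 1, so the symbol is 0.

0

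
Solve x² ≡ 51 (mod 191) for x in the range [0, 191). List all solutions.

54, 137

Since 191 ≡ 3 (mod 4), a square root of 51 is 51^((191+1)/4) = 51^48 mod 191.
Repeated squaring: 51^2≡118, 51^4≡172, 51^8≡170, 51^16≡59, 51^32≡43 (mod 191).
51^48 = 51^(32+16) ≡ 54 (mod 191).
Check: 54² = 2916 ≡ 51 (mod 191). The two roots are 54 and 137.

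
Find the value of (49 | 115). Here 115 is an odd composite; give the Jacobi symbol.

1

Reciprocity: 49 ≡ 1 and 115 ≡ 3 (mod 4), so (49/115) = +(115/49).
Reduce top mod 49: now compute (17/49).
Reciprocity: 17 ≡ 1 and 49 ≡ 1 (mod 4), so (17/49) = +(49/17).
Reduce top mod 17: now compute (15/17).
Reciprocity: 15 ≡ 3 and 17 ≡ 1 (mod 4), so (15/17) = +(17/15).
Reduce top mod 15: now compute (2/15).
Pull out 2: since 15 ≡ 7 (mod 8), (2/15) = +1.
Reached (1/15) = 1. Collecting the sign flips along the way, the symbol is +1.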